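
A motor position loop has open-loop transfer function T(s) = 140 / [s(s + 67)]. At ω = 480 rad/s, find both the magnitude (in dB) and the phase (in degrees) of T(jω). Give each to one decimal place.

|j480 + 67| = √(480² + 67²) = 484.7
|j480| = 480
|T(j480)| = 140 / (484.7 × 480) = 0.0006018
20 log₁₀(0.0006018) = -64.41 dB
∠(j480 + 67) = arctan(480/67) = 82.05°
∠(j480) = 90.00°
∠T(j480) = − (82.05° + 90.00°) = -172.05°

|T| = -64.4 dB, ∠T = -172.1°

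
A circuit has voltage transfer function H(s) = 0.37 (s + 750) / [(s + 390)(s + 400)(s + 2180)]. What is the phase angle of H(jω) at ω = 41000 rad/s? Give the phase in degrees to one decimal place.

∠(j41000 + 750) = arctan(41000/750) = 88.95°
∠(j41000 + 390) = arctan(41000/390) = 89.46°
∠(j41000 + 400) = arctan(41000/400) = 89.44°
∠(j41000 + 2180) = arctan(41000/2180) = 86.96°
∠H(j41000) = 88.95° − (89.46° + 89.44° + 86.96°) = -176.90°

-176.9°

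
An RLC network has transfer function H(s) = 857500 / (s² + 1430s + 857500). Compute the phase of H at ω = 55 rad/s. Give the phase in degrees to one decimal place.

∠[(j55)² + 1430(j55) + 857500] = ∠[8.5448e+05 + j78650] = 5.26°
∠H(j55) = −5.26° = -5.26°

-5.3 deg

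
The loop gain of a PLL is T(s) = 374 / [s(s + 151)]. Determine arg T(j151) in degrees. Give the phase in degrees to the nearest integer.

-135°

∠(j151 + 151) = arctan(151/151) = 45.00°
∠(j151) = 90.00°
∠T(j151) = − (45.00° + 90.00°) = -135.00°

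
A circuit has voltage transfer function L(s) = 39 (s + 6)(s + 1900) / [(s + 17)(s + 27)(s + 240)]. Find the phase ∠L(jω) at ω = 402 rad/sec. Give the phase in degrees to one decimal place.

∠(j402 + 6) = arctan(402/6) = 89.14°
∠(j402 + 1900) = arctan(402/1900) = 11.95°
∠(j402 + 17) = arctan(402/17) = 87.58°
∠(j402 + 27) = arctan(402/27) = 86.16°
∠(j402 + 240) = arctan(402/240) = 59.16°
∠L(j402) = 89.14° + 11.95° − (87.58° + 86.16° + 59.16°) = -131.81°

-131.8 deg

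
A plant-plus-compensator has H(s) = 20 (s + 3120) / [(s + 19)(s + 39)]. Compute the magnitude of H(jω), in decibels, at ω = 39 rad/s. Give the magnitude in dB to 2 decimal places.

28.33 dB

|j39 + 3120| = √(39² + 3120²) = 3120
|j39 + 19| = √(39² + 19²) = 43.38
|j39 + 39| = √(39² + 39²) = 55.15
|H(j39)| = 20 × 3120 / (43.38 × 55.15) = 26.081
20 log₁₀(26.081) = 28.327 dB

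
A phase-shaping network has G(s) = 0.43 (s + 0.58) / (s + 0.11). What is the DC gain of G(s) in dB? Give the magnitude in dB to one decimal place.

G(0) = 0.43 × 0.58 / 0.11 = 2.2673
20 log₁₀(2.2673) = 7.11 dB

7.1 dB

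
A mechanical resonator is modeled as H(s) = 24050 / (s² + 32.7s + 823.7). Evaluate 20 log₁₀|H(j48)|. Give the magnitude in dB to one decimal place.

|(j48)² + 32.7(j48) + 823.7| = |-1480.3 + j1569.6| = 2158
|H(j48)| = 24050 / 2158 = 11.147
20 log₁₀(11.147) = 20.94 dB

20.9 dB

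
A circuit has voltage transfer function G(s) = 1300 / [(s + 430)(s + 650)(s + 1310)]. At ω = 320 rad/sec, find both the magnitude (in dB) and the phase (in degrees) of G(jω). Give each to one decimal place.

|G| = -112.1 dB, ∠G = -76.6 deg

|j320 + 430| = √(320² + 430²) = 536
|j320 + 650| = √(320² + 650²) = 724.5
|j320 + 1310| = √(320² + 1310²) = 1349
|G(j320)| = 1300 / (536 × 724.5 × 1349) = 2.4825e-06
20 log₁₀(2.4825e-06) = -112.10 dB
∠(j320 + 430) = arctan(320/430) = 36.66°
∠(j320 + 650) = arctan(320/650) = 26.21°
∠(j320 + 1310) = arctan(320/1310) = 13.73°
∠G(j320) = − (36.66° + 26.21° + 13.73°) = -76.59°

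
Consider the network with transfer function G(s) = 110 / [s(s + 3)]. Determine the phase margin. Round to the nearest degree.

Gain crossover: |G(jω)| = 1 at ω ≈ 10.3 rad/s.
∠G(j10.3) = −90° − arctan(10.3/3) ≈ -163.72°
PM = 180° + (-163.72°) = 16.28°

16°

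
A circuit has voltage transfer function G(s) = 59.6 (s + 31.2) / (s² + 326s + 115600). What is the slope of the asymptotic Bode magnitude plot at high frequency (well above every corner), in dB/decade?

With 1 zero and 2 poles, the high-frequency asymptotic slope is 20 × (1 − 2) = -20 dB/decade.

-20 dB/decade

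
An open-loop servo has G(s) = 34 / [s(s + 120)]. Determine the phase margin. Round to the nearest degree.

90°

Gain crossover: |G(jω)| = 1 at ω ≈ 0.283 rad/s.
∠G(j0.283) = −90° − arctan(0.283/120) ≈ -90.14°
PM = 180° + (-90.14°) = 89.86°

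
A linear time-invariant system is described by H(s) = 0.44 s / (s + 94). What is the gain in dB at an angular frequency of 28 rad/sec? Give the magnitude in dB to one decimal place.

-18.0 dB

|j28| = 28
|j28 + 94| = √(28² + 94²) = 98.08
|H(j28)| = 0.44 × 28 / 98.08 = 0.12561
20 log₁₀(0.12561) = -18.02 dB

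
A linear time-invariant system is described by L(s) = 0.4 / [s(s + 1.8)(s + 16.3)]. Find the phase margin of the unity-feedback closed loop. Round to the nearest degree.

90 deg

Gain crossover: |L(jω)| = 1 at ω ≈ 0.0136 rad/sec.
∠L(j0.0136) = −90° − arctan(0.0136/1.8) − arctan(0.0136/16.3) ≈ -90.48°
PM = 180° + (-90.48°) = 89.52°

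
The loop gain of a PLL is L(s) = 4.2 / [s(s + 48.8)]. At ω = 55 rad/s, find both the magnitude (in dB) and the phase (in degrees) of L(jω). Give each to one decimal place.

|j55 + 48.8| = √(55² + 48.8²) = 73.53
|j55| = 55
|L(j55)| = 4.2 / (73.53 × 55) = 0.0010386
20 log₁₀(0.0010386) = -59.67 dB
∠(j55 + 48.8) = arctan(55/48.8) = 48.42°
∠(j55) = 90.00°
∠L(j55) = − (48.42° + 90.00°) = -138.42°

|L| = -59.7 dB, ∠L = -138.4°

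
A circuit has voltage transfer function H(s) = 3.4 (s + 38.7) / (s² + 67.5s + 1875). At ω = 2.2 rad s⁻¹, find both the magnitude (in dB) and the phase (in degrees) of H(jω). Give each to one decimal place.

|j2.2 + 38.7| = √(2.2² + 38.7²) = 38.76
|(j2.2)² + 67.5(j2.2) + 1875| = |1870.2 + j148.5| = 1876
|H(j2.2)| = 3.4 × 38.76 / 1876 = 0.07025
20 log₁₀(0.07025) = -23.07 dB
∠(j2.2 + 38.7) = arctan(2.2/38.7) = 3.25°
∠[(j2.2)² + 67.5(j2.2) + 1875] = ∠[1870.2 + j148.5] = 4.54°
∠H(j2.2) = 3.25° − 4.54° = -1.29°

|H| = -23.1 dB, ∠H = -1.3°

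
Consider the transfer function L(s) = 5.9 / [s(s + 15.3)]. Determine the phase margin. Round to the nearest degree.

89°

Gain crossover: |L(jω)| = 1 at ω ≈ 0.385 rad/s.
∠L(j0.385) = −90° − arctan(0.385/15.3) ≈ -91.44°
PM = 180° + (-91.44°) = 88.56°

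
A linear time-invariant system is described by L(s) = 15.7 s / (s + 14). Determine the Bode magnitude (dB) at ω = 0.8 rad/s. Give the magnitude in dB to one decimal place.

-1.0 dB

|j0.8| = 0.8
|j0.8 + 14| = √(0.8² + 14²) = 14.02
|L(j0.8)| = 15.7 × 0.8 / 14.02 = 0.89568
20 log₁₀(0.89568) = -0.96 dB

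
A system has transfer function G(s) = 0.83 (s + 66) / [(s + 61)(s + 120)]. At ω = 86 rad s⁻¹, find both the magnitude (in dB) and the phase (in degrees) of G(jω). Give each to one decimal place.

|G| = -44.8 dB, ∠G = -37.8 deg

|j86 + 66| = √(86² + 66²) = 108.4
|j86 + 61| = √(86² + 61²) = 105.4
|j86 + 120| = √(86² + 120²) = 147.6
|G(j86)| = 0.83 × 108.4 / (105.4 × 147.6) = 0.0057803
20 log₁₀(0.0057803) = -44.76 dB
∠(j86 + 66) = arctan(86/66) = 52.50°
∠(j86 + 61) = arctan(86/61) = 54.65°
∠(j86 + 120) = arctan(86/120) = 35.63°
∠G(j86) = 52.50° − (54.65° + 35.63°) = -37.78°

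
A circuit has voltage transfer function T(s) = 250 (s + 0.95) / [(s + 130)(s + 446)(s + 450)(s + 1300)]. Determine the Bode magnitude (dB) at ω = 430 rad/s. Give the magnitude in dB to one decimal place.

-126.9 dB

|j430 + 0.95| = √(430² + 0.95²) = 430
|j430 + 130| = √(430² + 130²) = 449.2
|j430 + 446| = √(430² + 446²) = 619.5
|j430 + 450| = √(430² + 450²) = 622.4
|j430 + 1300| = √(430² + 1300²) = 1369
|T(j430)| = 250 × 430 / (449.2 × 619.5 × 622.4 × 1369) = 4.5323e-07
20 log₁₀(4.5323e-07) = -126.87 dB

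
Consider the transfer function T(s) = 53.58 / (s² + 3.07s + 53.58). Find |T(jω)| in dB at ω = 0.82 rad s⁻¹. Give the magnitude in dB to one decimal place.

0.1 dB

|(j0.82)² + 3.07(j0.82) + 53.58| = |52.908 + j2.5174| = 52.97
|T(j0.82)| = 53.58 / 52.97 = 1.0116
20 log₁₀(1.0116) = 0.10 dB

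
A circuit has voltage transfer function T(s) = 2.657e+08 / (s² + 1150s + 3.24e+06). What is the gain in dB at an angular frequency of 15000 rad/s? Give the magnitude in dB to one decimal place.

1.5 dB

|(j15000)² + 1150(j15000) + 3.24e+06| = |-2.2176e+08 + j1.725e+07| = 2.224e+08
|T(j15000)| = 2.657e+08 / 2.224e+08 = 1.1945
20 log₁₀(1.1945) = 1.54 dB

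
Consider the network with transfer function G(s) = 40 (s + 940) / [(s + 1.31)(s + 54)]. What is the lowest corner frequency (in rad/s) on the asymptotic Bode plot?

1.31 rad/s

Break frequencies occur at each pole and zero magnitude: 1.31 rad/s, 54 rad/s, 940 rad/s.
The lowest is 1.31 rad/s.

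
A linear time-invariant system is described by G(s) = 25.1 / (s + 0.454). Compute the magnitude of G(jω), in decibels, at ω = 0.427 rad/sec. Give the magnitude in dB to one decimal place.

|j0.427 + 0.454| = √(0.427² + 0.454²) = 0.6233
|G(j0.427)| = 25.1 / 0.6233 = 40.273
20 log₁₀(40.273) = 32.10 dB

32.1 dB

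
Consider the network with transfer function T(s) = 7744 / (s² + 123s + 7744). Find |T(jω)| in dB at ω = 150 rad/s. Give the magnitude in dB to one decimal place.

|(j150)² + 123(j150) + 7744| = |-14756 + j18450| = 2.363e+04
|T(j150)| = 7744 / 2.363e+04 = 0.32779
20 log₁₀(0.32779) = -9.69 dB

-9.7 dB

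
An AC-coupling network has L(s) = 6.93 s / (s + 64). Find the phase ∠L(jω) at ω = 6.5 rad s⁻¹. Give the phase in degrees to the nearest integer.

∠(j6.5) = 90.00°
∠(j6.5 + 64) = arctan(6.5/64) = 5.80°
∠L(j6.5) = 90.00° − 5.80° = 84.20°

84 deg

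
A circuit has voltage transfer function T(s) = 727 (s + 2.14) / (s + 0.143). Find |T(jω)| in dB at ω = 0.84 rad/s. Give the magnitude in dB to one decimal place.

|j0.84 + 2.14| = √(0.84² + 2.14²) = 2.299
|j0.84 + 0.143| = √(0.84² + 0.143²) = 0.8521
|T(j0.84)| = 727 × 2.299 / 0.8521 = 1961.5
20 log₁₀(1961.5) = 65.85 dB

65.9 dB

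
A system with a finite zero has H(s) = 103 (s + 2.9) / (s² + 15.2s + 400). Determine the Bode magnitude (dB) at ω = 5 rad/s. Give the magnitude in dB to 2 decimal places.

|j5 + 2.9| = √(5² + 2.9²) = 5.78
|(j5)² + 15.2(j5) + 400| = |375 + j76| = 382.6
|H(j5)| = 103 × 5.78 / 382.6 = 1.556
20 log₁₀(1.556) = 3.840 dB

3.84 dB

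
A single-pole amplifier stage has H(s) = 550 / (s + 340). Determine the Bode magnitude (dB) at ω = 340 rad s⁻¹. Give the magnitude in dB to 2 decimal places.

1.17 dB

|j340 + 340| = √(340² + 340²) = 480.8
|H(j340)| = 550 / 480.8 = 1.1438
20 log₁₀(1.1438) = 1.167 dB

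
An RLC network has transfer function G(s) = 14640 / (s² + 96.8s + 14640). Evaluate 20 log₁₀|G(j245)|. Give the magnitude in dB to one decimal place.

-10.9 dB

|(j245)² + 96.8(j245) + 14640| = |-45385 + j23716| = 5.121e+04
|G(j245)| = 14640 / 5.121e+04 = 0.28589
20 log₁₀(0.28589) = -10.88 dB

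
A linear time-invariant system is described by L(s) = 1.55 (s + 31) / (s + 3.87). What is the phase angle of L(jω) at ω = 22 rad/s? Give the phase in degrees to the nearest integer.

∠(j22 + 31) = arctan(22/31) = 35.36°
∠(j22 + 3.87) = arctan(22/3.87) = 80.02°
∠L(j22) = 35.36° − 80.02° = -44.66°

-45°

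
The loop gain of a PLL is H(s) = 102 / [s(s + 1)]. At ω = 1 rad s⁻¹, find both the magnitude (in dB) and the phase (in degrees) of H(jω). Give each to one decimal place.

|j1 + 1| = √(1² + 1²) = 1.414
|j1| = 1
|H(j1)| = 102 / (1.414 × 1) = 72.125
20 log₁₀(72.125) = 37.16 dB
∠(j1 + 1) = arctan(1/1) = 45.00°
∠(j1) = 90.00°
∠H(j1) = − (45.00° + 90.00°) = -135.00°

|H| = 37.2 dB, ∠H = -135.0 deg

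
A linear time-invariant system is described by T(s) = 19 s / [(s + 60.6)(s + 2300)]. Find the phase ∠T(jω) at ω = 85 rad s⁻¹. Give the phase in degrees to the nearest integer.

∠(j85) = 90.00°
∠(j85 + 60.6) = arctan(85/60.6) = 54.51°
∠(j85 + 2300) = arctan(85/2300) = 2.12°
∠T(j85) = 90.00° − (54.51° + 2.12°) = 33.37°

33°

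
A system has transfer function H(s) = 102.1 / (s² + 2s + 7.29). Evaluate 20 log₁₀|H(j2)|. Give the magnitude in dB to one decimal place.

|(j2)² + 2(j2) + 7.29| = |3.29 + j4| = 5.179
|H(j2)| = 102.1 / 5.179 = 19.713
20 log₁₀(19.713) = 25.90 dB

25.9 dB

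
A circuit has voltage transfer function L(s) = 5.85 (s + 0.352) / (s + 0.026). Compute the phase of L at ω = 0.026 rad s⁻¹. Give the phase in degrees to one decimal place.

∠(j0.026 + 0.352) = arctan(0.026/0.352) = 4.22°
∠(j0.026 + 0.026) = arctan(0.026/0.026) = 45.00°
∠L(j0.026) = 4.22° − 45.00° = -40.78°

-40.8°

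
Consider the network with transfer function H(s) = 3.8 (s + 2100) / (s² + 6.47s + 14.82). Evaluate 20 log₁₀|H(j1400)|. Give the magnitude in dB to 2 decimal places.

-46.21 dB

|j1400 + 2100| = √(1400² + 2100²) = 2524
|(j1400)² + 6.47(j1400) + 14.82| = |-1.96e+06 + j9058| = 1.96e+06
|H(j1400)| = 3.8 × 2524 / 1.96e+06 = 0.0048932
20 log₁₀(0.0048932) = -46.208 dB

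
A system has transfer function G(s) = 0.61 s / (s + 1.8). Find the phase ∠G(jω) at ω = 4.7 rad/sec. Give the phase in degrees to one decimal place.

∠(j4.7) = 90.00°
∠(j4.7 + 1.8) = arctan(4.7/1.8) = 69.04°
∠G(j4.7) = 90.00° − 69.04° = 20.96°

21.0°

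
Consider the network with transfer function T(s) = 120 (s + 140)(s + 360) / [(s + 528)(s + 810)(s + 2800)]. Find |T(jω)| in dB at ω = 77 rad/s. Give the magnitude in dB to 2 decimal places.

-44.73 dB

|j77 + 140| = √(77² + 140²) = 159.8
|j77 + 360| = √(77² + 360²) = 368.1
|j77 + 528| = √(77² + 528²) = 533.6
|j77 + 810| = √(77² + 810²) = 813.7
|j77 + 2800| = √(77² + 2800²) = 2801
|T(j77)| = 120 × 159.8 × 368.1 / (533.6 × 813.7 × 2801) = 0.0058043
20 log₁₀(0.0058043) = -44.725 dB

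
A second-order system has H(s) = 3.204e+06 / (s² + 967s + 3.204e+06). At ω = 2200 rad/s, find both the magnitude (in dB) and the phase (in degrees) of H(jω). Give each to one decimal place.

|H| = 1.5 dB, ∠H = -127.6°

|(j2200)² + 967(j2200) + 3.204e+06| = |-1.636e+06 + j2.1274e+06| = 2.684e+06
|H(j2200)| = 3.204e+06 / 2.684e+06 = 1.1939
20 log₁₀(1.1939) = 1.54 dB
∠[(j2200)² + 967(j2200) + 3.204e+06] = ∠[-1.636e+06 + j2.1274e+06] = 127.56°
∠H(j2200) = −127.56° = -127.56°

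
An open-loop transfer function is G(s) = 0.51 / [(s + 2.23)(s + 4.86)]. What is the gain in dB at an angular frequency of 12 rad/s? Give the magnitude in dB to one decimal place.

|j12 + 2.23| = √(12² + 2.23²) = 12.21
|j12 + 4.86| = √(12² + 4.86²) = 12.95
|G(j12)| = 0.51 / (12.21 × 12.95) = 0.0032274
20 log₁₀(0.0032274) = -49.82 dB

-49.8 dB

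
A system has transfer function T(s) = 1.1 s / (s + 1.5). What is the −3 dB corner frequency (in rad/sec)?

For a single-pole high-pass, the −3 dB point is at the pole: ω = 1.5 rad/sec.

1.5 rad/sec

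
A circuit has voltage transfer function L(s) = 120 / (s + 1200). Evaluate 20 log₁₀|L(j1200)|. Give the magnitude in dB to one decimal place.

-23.0 dB

|j1200 + 1200| = √(1200² + 1200²) = 1697
|L(j1200)| = 120 / 1697 = 0.070711
20 log₁₀(0.070711) = -23.01 dB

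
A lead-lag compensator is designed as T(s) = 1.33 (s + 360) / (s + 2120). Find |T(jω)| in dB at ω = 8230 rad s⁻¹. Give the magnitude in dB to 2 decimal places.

|j8230 + 360| = √(8230² + 360²) = 8238
|j8230 + 2120| = √(8230² + 2120²) = 8499
|T(j8230)| = 1.33 × 8238 / 8499 = 1.2892
20 log₁₀(1.2892) = 2.206 dB

2.21 dB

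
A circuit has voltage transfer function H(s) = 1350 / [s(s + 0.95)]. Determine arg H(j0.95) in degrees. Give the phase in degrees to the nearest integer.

-135 deg

∠(j0.95 + 0.95) = arctan(0.95/0.95) = 45.00°
∠(j0.95) = 90.00°
∠H(j0.95) = − (45.00° + 90.00°) = -135.00°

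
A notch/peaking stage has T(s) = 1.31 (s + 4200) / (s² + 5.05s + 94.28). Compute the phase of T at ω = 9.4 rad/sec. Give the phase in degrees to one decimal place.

-82.8 deg

∠(j9.4 + 4200) = arctan(9.4/4200) = 0.13°
∠[(j9.4)² + 5.05(j9.4) + 94.28] = ∠[5.92 + j47.47] = 82.89°
∠T(j9.4) = 0.13° − 82.89° = -82.76°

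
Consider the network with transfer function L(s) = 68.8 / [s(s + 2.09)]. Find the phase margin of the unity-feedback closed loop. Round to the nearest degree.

14 deg

Gain crossover: |L(jω)| = 1 at ω ≈ 8.16 rad/s.
∠L(j8.16) = −90° − arctan(8.16/2.09) ≈ -165.64°
PM = 180° + (-165.64°) = 14.36°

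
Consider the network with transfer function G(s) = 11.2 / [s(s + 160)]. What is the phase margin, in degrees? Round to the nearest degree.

Gain crossover: |G(jω)| = 1 at ω ≈ 0.07 rad/s.
∠G(j0.07) = −90° − arctan(0.07/160) ≈ -90.03°
PM = 180° + (-90.03°) = 89.97°

90°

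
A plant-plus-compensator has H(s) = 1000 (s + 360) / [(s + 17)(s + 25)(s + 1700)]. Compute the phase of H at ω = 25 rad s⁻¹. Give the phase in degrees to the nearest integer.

∠(j25 + 360) = arctan(25/360) = 3.97°
∠(j25 + 17) = arctan(25/17) = 55.78°
∠(j25 + 25) = arctan(25/25) = 45.00°
∠(j25 + 1700) = arctan(25/1700) = 0.84°
∠H(j25) = 3.97° − (55.78° + 45.00° + 0.84°) = -97.65°

-98°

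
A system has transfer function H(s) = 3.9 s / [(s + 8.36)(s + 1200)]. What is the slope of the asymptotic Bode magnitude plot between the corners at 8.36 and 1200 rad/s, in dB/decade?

In this band the factors already past their corner are: 1 differentiator zero, pole at 8.36; net slope = 0 dB/decade.

0 dB/decade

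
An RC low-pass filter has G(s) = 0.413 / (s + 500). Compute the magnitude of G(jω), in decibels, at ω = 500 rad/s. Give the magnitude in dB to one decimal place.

-64.7 dB

|j500 + 500| = √(500² + 500²) = 707.1
|G(j500)| = 0.413 / 707.1 = 0.00058407
20 log₁₀(0.00058407) = -64.67 dB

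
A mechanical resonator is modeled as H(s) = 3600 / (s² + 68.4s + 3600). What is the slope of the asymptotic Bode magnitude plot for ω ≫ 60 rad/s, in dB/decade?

With 0 zeros and 2 poles, the high-frequency asymptotic slope is 20 × (0 − 2) = -40 dB/decade.

-40 dB/decade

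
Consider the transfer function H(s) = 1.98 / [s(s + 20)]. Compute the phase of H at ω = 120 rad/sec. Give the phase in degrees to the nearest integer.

-171 deg

∠(j120 + 20) = arctan(120/20) = 80.54°
∠(j120) = 90.00°
∠H(j120) = − (80.54° + 90.00°) = -170.54°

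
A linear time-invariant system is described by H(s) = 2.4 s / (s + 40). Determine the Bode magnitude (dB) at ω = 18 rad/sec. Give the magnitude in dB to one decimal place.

-0.1 dB

|j18| = 18
|j18 + 40| = √(18² + 40²) = 43.86
|H(j18)| = 2.4 × 18 / 43.86 = 0.98488
20 log₁₀(0.98488) = -0.13 dB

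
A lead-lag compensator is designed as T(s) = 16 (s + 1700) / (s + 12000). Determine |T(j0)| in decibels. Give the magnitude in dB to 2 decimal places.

7.11 dB

T(0) = 16 × 1700 / 12000 = 2.2667
20 log₁₀(2.2667) = 7.108 dB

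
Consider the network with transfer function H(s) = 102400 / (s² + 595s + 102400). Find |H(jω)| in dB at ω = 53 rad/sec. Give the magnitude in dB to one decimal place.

-0.2 dB

|(j53)² + 595(j53) + 102400| = |99591 + j31535| = 1.045e+05
|H(j53)| = 102400 / 1.045e+05 = 0.98024
20 log₁₀(0.98024) = -0.17 dB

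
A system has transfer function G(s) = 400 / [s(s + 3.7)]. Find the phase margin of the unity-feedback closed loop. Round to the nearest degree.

11°

Gain crossover: |G(jω)| = 1 at ω ≈ 19.8 rad s⁻¹.
∠G(j19.8) = −90° − arctan(19.8/3.7) ≈ -169.43°
PM = 180° + (-169.43°) = 10.57°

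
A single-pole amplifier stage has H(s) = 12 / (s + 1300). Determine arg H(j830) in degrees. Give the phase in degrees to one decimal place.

∠(j830 + 1300) = arctan(830/1300) = 32.56°
∠H(j830) = −32.56° = -32.56°

-32.6°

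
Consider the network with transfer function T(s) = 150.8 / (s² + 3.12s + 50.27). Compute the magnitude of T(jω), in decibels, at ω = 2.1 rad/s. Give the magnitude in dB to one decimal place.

10.3 dB

|(j2.1)² + 3.12(j2.1) + 50.27| = |45.86 + j6.552| = 46.33
|T(j2.1)| = 150.8 / 46.33 = 3.2552
20 log₁₀(3.2552) = 10.25 dB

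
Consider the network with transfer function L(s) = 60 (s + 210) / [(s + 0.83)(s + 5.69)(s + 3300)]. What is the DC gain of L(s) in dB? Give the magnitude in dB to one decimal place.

L(0) = 60 × 210 / (0.83 × 5.69 × 3300) = 0.80847
20 log₁₀(0.80847) = -1.85 dB

-1.8 dB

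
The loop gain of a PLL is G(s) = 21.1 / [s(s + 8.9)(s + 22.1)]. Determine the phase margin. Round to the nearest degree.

Gain crossover: |G(jω)| = 1 at ω ≈ 0.107 rad/s.
∠G(j0.107) = −90° − arctan(0.107/8.9) − arctan(0.107/22.1) ≈ -90.97°
PM = 180° + (-90.97°) = 89.03°

89 deg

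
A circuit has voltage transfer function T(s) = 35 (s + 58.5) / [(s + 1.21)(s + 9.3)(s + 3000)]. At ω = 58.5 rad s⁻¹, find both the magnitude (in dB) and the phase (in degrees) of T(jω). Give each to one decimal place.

|T| = -71.1 dB, ∠T = -125.9°

|j58.5 + 58.5| = √(58.5² + 58.5²) = 82.73
|j58.5 + 1.21| = √(58.5² + 1.21²) = 58.51
|j58.5 + 9.3| = √(58.5² + 9.3²) = 59.23
|j58.5 + 3000| = √(58.5² + 3000²) = 3001
|T(j58.5)| = 35 × 82.73 / (58.51 × 59.23 × 3001) = 0.00027843
20 log₁₀(0.00027843) = -71.11 dB
∠(j58.5 + 58.5) = arctan(58.5/58.5) = 45.00°
∠(j58.5 + 1.21) = arctan(58.5/1.21) = 88.82°
∠(j58.5 + 9.3) = arctan(58.5/9.3) = 80.97°
∠(j58.5 + 3000) = arctan(58.5/3000) = 1.12°
∠T(j58.5) = 45.00° − (88.82° + 80.97° + 1.12°) = -125.90°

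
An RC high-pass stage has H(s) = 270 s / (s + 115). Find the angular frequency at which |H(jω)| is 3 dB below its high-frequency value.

For a single-pole high-pass, the −3 dB point is at the pole: ω = 115 rad/s.

115 rad/s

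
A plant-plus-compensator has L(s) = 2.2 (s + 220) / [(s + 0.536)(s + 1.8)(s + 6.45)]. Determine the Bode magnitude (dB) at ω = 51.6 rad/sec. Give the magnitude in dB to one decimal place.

|j51.6 + 220| = √(51.6² + 220²) = 226
|j51.6 + 0.536| = √(51.6² + 0.536²) = 51.6
|j51.6 + 1.8| = √(51.6² + 1.8²) = 51.63
|j51.6 + 6.45| = √(51.6² + 6.45²) = 52
|L(j51.6)| = 2.2 × 226 / (51.6 × 51.63 × 52) = 0.0035882
20 log₁₀(0.0035882) = -48.90 dB

-48.9 dB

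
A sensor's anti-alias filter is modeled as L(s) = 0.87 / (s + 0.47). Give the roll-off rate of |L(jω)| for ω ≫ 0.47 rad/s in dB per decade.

-20 dB/decade

With 0 zeros and 1 pole, the high-frequency asymptotic slope is 20 × (0 − 1) = -20 dB/decade.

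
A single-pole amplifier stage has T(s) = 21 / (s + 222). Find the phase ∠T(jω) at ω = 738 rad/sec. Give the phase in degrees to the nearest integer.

-73°

∠(j738 + 222) = arctan(738/222) = 73.26°
∠T(j738) = −73.26° = -73.26°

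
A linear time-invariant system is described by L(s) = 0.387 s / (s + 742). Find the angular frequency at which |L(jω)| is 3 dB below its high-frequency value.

For a single-pole high-pass, the −3 dB point is at the pole: ω = 742 rad s⁻¹.

742 rad s⁻¹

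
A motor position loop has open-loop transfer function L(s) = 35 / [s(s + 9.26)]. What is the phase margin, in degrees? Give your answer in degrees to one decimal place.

69.1°

Gain crossover: |L(jω)| = 1 at ω ≈ 3.53 rad/sec.
∠L(j3.53) = −90° − arctan(3.53/9.26) ≈ -110.88°
PM = 180° + (-110.88°) = 69.12°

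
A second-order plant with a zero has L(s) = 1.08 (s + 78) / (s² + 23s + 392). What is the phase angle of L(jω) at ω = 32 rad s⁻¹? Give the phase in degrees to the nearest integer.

∠(j32 + 78) = arctan(32/78) = 22.31°
∠[(j32)² + 23(j32) + 392] = ∠[-632 + j736] = 130.65°
∠L(j32) = 22.31° − 130.65° = -108.35°

-108 deg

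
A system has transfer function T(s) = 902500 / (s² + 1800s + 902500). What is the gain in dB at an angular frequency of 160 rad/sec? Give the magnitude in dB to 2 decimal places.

-0.19 dB

|(j160)² + 1800(j160) + 902500| = |8.769e+05 + j2.88e+05| = 9.23e+05
|T(j160)| = 902500 / 9.23e+05 = 0.97781
20 log₁₀(0.97781) = -0.195 dB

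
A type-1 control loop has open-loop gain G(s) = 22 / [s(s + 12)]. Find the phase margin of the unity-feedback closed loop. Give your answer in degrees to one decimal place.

Gain crossover: |G(jω)| = 1 at ω ≈ 1.81 rad/s.
∠G(j1.81) = −90° − arctan(1.81/12) ≈ -98.59°
PM = 180° + (-98.59°) = 81.41°

81.4°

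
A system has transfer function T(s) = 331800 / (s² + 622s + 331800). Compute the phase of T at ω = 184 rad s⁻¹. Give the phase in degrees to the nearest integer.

∠[(j184)² + 622(j184) + 331800] = ∠[2.9794e+05 + j1.1445e+05] = 21.01°
∠T(j184) = −21.01° = -21.01°

-21°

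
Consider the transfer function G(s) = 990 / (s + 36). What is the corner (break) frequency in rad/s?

36 rad/s

The single real pole at s = −36 gives a corner at ω = 36 rad/s.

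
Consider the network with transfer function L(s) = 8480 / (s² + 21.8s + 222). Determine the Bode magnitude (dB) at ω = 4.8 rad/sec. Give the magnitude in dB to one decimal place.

31.5 dB

|(j4.8)² + 21.8(j4.8) + 222| = |198.96 + j104.64| = 224.8
|L(j4.8)| = 8480 / 224.8 = 37.723
20 log₁₀(37.723) = 31.53 dB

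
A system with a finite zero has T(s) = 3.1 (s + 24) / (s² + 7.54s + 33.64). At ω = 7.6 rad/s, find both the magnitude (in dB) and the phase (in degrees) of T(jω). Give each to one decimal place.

|j7.6 + 24| = √(7.6² + 24²) = 25.17
|(j7.6)² + 7.54(j7.6) + 33.64| = |-24.12 + j57.304| = 62.17
|T(j7.6)| = 3.1 × 25.17 / 62.17 = 1.2552
20 log₁₀(1.2552) = 1.97 dB
∠(j7.6 + 24) = arctan(7.6/24) = 17.57°
∠[(j7.6)² + 7.54(j7.6) + 33.64] = ∠[-24.12 + j57.304] = 112.83°
∠T(j7.6) = 17.57° − 112.83° = -95.26°

|T| = 2.0 dB, ∠T = -95.3°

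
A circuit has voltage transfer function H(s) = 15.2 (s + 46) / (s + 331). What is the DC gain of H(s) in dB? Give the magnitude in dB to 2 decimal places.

H(0) = 15.2 × 46 / 331 = 2.1124
20 log₁₀(2.1124) = 6.495 dB

6.50 dB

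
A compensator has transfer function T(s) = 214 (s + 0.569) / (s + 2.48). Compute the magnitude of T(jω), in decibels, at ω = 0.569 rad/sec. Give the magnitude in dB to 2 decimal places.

36.61 dB

|j0.569 + 0.569| = √(0.569² + 0.569²) = 0.8047
|j0.569 + 2.48| = √(0.569² + 2.48²) = 2.544
|T(j0.569)| = 214 × 0.8047 / 2.544 = 67.678
20 log₁₀(67.678) = 36.609 dB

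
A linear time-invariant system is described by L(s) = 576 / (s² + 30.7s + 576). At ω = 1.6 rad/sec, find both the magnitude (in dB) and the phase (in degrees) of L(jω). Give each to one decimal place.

|L| = 0.0 dB, ∠L = -4.9°

|(j1.6)² + 30.7(j1.6) + 576| = |573.44 + j49.12| = 575.5
|L(j1.6)| = 576 / 575.5 = 1.0008
20 log₁₀(1.0008) = 0.01 dB
∠[(j1.6)² + 30.7(j1.6) + 576] = ∠[573.44 + j49.12] = 4.90°
∠L(j1.6) = −4.90° = -4.90°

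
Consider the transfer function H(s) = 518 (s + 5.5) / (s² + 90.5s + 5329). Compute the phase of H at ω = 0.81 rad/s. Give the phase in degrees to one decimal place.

∠(j0.81 + 5.5) = arctan(0.81/5.5) = 8.38°
∠[(j0.81)² + 90.5(j0.81) + 5329] = ∠[5328.3 + j73.305] = 0.79°
∠H(j0.81) = 8.38° − 0.79° = 7.59°

7.6 deg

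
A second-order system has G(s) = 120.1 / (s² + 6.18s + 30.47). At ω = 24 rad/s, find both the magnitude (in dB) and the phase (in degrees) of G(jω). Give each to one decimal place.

|(j24)² + 6.18(j24) + 30.47| = |-545.53 + j148.32| = 565.3
|G(j24)| = 120.1 / 565.3 = 0.21244
20 log₁₀(0.21244) = -13.46 dB
∠[(j24)² + 6.18(j24) + 30.47] = ∠[-545.53 + j148.32] = 164.79°
∠G(j24) = −164.79° = -164.79°

|G| = -13.5 dB, ∠G = -164.8°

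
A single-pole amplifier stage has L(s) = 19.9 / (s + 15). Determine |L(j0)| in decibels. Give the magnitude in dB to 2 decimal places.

2.46 dB

L(0) = 19.9 / 15 = 1.3267
20 log₁₀(1.3267) = 2.455 dB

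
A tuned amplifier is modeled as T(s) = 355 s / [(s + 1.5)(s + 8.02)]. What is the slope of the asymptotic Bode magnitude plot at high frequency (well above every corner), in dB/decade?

With 1 zero and 2 poles, the high-frequency asymptotic slope is 20 × (1 − 2) = -20 dB/decade.

-20 dB/decade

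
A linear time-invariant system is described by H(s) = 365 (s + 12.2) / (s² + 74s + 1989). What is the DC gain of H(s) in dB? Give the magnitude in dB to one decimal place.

7.0 dB

H(0) = 365 × 12.2 / 1989 = 2.2388
20 log₁₀(2.2388) = 7.00 dB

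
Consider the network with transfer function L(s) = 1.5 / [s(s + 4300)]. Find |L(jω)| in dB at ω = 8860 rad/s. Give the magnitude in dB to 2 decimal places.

-155.29 dB

|j8860 + 4300| = √(8860² + 4300²) = 9848
|j8860| = 8860
|L(j8860)| = 1.5 / (9848 × 8860) = 1.7191e-08
20 log₁₀(1.7191e-08) = -155.294 dB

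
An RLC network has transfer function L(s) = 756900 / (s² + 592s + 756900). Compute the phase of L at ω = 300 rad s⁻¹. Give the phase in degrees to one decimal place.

-14.9°

∠[(j300)² + 592(j300) + 756900] = ∠[6.669e+05 + j1.776e+05] = 14.91°
∠L(j300) = −14.91° = -14.91°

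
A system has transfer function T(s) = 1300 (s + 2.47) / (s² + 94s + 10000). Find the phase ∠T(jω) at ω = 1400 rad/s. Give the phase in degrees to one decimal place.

∠(j1400 + 2.47) = arctan(1400/2.47) = 89.90°
∠[(j1400)² + 94(j1400) + 10000] = ∠[-1.95e+06 + j1.316e+05] = 176.14°
∠T(j1400) = 89.90° − 176.14° = -86.24°

-86.2 deg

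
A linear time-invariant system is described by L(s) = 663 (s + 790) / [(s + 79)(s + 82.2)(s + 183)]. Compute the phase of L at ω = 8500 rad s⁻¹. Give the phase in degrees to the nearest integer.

∠(j8500 + 790) = arctan(8500/790) = 84.69°
∠(j8500 + 79) = arctan(8500/79) = 89.47°
∠(j8500 + 82.2) = arctan(8500/82.2) = 89.45°
∠(j8500 + 183) = arctan(8500/183) = 88.77°
∠L(j8500) = 84.69° − (89.47° + 89.45° + 88.77°) = -182.99°

-183°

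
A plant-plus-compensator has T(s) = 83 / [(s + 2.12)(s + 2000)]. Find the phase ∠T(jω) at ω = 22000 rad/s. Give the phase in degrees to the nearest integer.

-175°

∠(j22000 + 2.12) = arctan(22000/2.12) = 89.99°
∠(j22000 + 2000) = arctan(22000/2000) = 84.81°
∠T(j22000) = − (89.99° + 84.81°) = -174.80°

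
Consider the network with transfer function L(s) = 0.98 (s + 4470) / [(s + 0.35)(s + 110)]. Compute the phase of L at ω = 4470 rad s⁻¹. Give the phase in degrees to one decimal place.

-133.6°

∠(j4470 + 4470) = arctan(4470/4470) = 45.00°
∠(j4470 + 0.35) = arctan(4470/0.35) = 90.00°
∠(j4470 + 110) = arctan(4470/110) = 88.59°
∠L(j4470) = 45.00° − (90.00° + 88.59°) = -133.59°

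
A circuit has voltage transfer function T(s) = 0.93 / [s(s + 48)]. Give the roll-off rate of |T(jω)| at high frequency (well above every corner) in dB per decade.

-40 dB/decade

With 0 zeros and 2 poles, the high-frequency asymptotic slope is 20 × (0 − 2) = -40 dB/decade.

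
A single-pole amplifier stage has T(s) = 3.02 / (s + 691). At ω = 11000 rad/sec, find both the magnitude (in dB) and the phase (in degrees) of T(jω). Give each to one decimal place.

|T| = -71.2 dB, ∠T = -86.4 deg

|j11000 + 691| = √(11000² + 691²) = 1.102e+04
|T(j11000)| = 3.02 / 1.102e+04 = 0.00027401
20 log₁₀(0.00027401) = -71.24 dB
∠(j11000 + 691) = arctan(11000/691) = 86.41°
∠T(j11000) = −86.41° = -86.41°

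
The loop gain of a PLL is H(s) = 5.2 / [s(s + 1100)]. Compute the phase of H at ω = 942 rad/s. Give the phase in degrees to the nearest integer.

-131°

∠(j942 + 1100) = arctan(942/1100) = 40.58°
∠(j942) = 90.00°
∠H(j942) = − (40.58° + 90.00°) = -130.58°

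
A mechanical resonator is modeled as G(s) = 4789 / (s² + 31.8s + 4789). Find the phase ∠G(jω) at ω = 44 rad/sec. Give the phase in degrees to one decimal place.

∠[(j44)² + 31.8(j44) + 4789] = ∠[2853 + j1399.2] = 26.12°
∠G(j44) = −26.12° = -26.12°

-26.1°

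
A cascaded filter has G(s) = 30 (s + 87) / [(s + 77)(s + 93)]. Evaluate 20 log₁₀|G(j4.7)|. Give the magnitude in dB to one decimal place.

-8.8 dB

|j4.7 + 87| = √(4.7² + 87²) = 87.13
|j4.7 + 77| = √(4.7² + 77²) = 77.14
|j4.7 + 93| = √(4.7² + 93²) = 93.12
|G(j4.7)| = 30 × 87.13 / (77.14 × 93.12) = 0.36386
20 log₁₀(0.36386) = -8.78 dB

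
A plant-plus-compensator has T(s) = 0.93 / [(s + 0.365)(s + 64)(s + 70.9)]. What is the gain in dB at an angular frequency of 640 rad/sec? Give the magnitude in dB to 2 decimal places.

|j640 + 0.365| = √(640² + 0.365²) = 640
|j640 + 64| = √(640² + 64²) = 643.2
|j640 + 70.9| = √(640² + 70.9²) = 643.9
|T(j640)| = 0.93 / (640 × 643.2 × 643.9) = 3.5086e-09
20 log₁₀(3.5086e-09) = -169.097 dB

-169.10 dB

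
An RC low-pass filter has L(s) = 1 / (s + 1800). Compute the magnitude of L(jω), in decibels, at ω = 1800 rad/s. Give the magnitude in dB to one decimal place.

-68.1 dB

|j1800 + 1800| = √(1800² + 1800²) = 2546
|L(j1800)| = 1 / 2546 = 0.00039284
20 log₁₀(0.00039284) = -68.12 dB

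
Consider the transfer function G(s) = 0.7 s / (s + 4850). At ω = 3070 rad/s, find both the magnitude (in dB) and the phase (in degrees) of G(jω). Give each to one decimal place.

|G| = -8.5 dB, ∠G = 57.7 deg

|j3070| = 3070
|j3070 + 4850| = √(3070² + 4850²) = 5740
|G(j3070)| = 0.7 × 3070 / 5740 = 0.37439
20 log₁₀(0.37439) = -8.53 dB
∠(j3070) = 90.00°
∠(j3070 + 4850) = arctan(3070/4850) = 32.33°
∠G(j3070) = 90.00° − 32.33° = 57.67°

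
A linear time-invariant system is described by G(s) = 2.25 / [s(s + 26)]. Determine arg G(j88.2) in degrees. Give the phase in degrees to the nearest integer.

-164 deg

∠(j88.2 + 26) = arctan(88.2/26) = 73.58°
∠(j88.2) = 90.00°
∠G(j88.2) = − (73.58° + 90.00°) = -163.58°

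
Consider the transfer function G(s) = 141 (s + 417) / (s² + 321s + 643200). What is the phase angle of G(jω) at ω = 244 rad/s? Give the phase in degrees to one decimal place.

22.7°

∠(j244 + 417) = arctan(244/417) = 30.33°
∠[(j244)² + 321(j244) + 643200] = ∠[5.8366e+05 + j78324] = 7.64°
∠G(j244) = 30.33° − 7.64° = 22.69°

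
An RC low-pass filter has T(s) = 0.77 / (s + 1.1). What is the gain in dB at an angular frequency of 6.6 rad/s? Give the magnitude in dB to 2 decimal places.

-18.78 dB

|j6.6 + 1.1| = √(6.6² + 1.1²) = 6.691
|T(j6.6)| = 0.77 / 6.691 = 0.11508
20 log₁₀(0.11508) = -18.780 dB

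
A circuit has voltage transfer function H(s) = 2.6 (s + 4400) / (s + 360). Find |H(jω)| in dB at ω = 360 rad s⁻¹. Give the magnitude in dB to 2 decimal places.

|j360 + 4400| = √(360² + 4400²) = 4415
|j360 + 360| = √(360² + 360²) = 509.1
|H(j360)| = 2.6 × 4415 / 509.1 = 22.545
20 log₁₀(22.545) = 27.061 dB

27.06 dB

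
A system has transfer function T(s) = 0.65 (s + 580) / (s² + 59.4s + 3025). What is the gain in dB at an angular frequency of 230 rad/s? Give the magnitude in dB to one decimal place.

|j230 + 580| = √(230² + 580²) = 623.9
|(j230)² + 59.4(j230) + 3025| = |-49875 + j13662| = 5.171e+04
|T(j230)| = 0.65 × 623.9 / 5.171e+04 = 0.0078426
20 log₁₀(0.0078426) = -42.11 dB

-42.1 dB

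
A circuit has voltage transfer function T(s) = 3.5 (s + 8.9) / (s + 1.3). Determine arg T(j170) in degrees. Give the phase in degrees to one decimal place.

∠(j170 + 8.9) = arctan(170/8.9) = 87.00°
∠(j170 + 1.3) = arctan(170/1.3) = 89.56°
∠T(j170) = 87.00° − 89.56° = -2.56°

-2.6 deg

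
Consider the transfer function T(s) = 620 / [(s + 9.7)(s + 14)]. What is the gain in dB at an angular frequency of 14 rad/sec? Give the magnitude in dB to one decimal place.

|j14 + 9.7| = √(14² + 9.7²) = 17.03
|j14 + 14| = √(14² + 14²) = 19.8
|T(j14)| = 620 / (17.03 × 19.8) = 1.8386
20 log₁₀(1.8386) = 5.29 dB

5.3 dB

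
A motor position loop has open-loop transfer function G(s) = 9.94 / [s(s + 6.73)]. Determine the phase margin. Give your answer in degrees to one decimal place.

Gain crossover: |G(jω)| = 1 at ω ≈ 1.44 rad/s.
∠G(j1.44) = −90° − arctan(1.44/6.73) ≈ -102.11°
PM = 180° + (-102.11°) = 77.89°

77.9°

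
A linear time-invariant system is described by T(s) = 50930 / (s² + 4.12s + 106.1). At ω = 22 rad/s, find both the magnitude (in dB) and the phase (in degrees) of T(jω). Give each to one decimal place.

|(j22)² + 4.12(j22) + 106.1| = |-377.9 + j90.64| = 388.6
|T(j22)| = 50930 / 388.6 = 131.05
20 log₁₀(131.05) = 42.35 dB
∠[(j22)² + 4.12(j22) + 106.1] = ∠[-377.9 + j90.64] = 166.51°
∠T(j22) = −166.51° = -166.51°

|T| = 42.3 dB, ∠T = -166.5 deg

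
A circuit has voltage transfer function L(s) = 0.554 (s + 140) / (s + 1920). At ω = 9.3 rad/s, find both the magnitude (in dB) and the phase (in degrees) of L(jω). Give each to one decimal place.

|j9.3 + 140| = √(9.3² + 140²) = 140.3
|j9.3 + 1920| = √(9.3² + 1920²) = 1920
|L(j9.3)| = 0.554 × 140.3 / 1920 = 0.040484
20 log₁₀(0.040484) = -27.85 dB
∠(j9.3 + 140) = arctan(9.3/140) = 3.80°
∠(j9.3 + 1920) = arctan(9.3/1920) = 0.28°
∠L(j9.3) = 3.80° − 0.28° = 3.52°

|L| = -27.9 dB, ∠L = 3.5°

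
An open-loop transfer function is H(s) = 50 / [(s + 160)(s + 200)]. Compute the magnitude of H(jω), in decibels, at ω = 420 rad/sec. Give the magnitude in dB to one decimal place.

-72.4 dB

|j420 + 160| = √(420² + 160²) = 449.4
|j420 + 200| = √(420² + 200²) = 465.2
|H(j420)| = 50 / (449.4 × 465.2) = 0.00023915
20 log₁₀(0.00023915) = -72.43 dB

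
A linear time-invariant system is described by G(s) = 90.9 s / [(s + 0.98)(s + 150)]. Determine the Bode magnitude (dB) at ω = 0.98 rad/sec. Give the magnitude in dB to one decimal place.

|j0.98| = 0.98
|j0.98 + 0.98| = √(0.98² + 0.98²) = 1.386
|j0.98 + 150| = √(0.98² + 150²) = 150
|G(j0.98)| = 90.9 × 0.98 / (1.386 × 150) = 0.4285
20 log₁₀(0.4285) = -7.36 dB

-7.4 dB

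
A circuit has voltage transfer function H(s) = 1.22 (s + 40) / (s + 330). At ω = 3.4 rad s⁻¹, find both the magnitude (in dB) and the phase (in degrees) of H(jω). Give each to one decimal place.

|H| = -16.6 dB, ∠H = 4.3°

|j3.4 + 40| = √(3.4² + 40²) = 40.14
|j3.4 + 330| = √(3.4² + 330²) = 330
|H(j3.4)| = 1.22 × 40.14 / 330 = 0.1484
20 log₁₀(0.1484) = -16.57 dB
∠(j3.4 + 40) = arctan(3.4/40) = 4.86°
∠(j3.4 + 330) = arctan(3.4/330) = 0.59°
∠H(j3.4) = 4.86° − 0.59° = 4.27°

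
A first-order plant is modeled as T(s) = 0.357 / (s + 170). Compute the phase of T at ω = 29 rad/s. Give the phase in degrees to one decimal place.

-9.7°

∠(j29 + 170) = arctan(29/170) = 9.68°
∠T(j29) = −9.68° = -9.68°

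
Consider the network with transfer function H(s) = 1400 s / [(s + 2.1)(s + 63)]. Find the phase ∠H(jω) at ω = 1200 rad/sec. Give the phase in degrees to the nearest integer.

∠(j1200) = 90.00°
∠(j1200 + 2.1) = arctan(1200/2.1) = 89.90°
∠(j1200 + 63) = arctan(1200/63) = 86.99°
∠H(j1200) = 90.00° − (89.90° + 86.99°) = -86.89°

-87 deg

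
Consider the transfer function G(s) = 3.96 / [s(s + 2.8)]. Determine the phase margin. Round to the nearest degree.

Gain crossover: |G(jω)| = 1 at ω ≈ 1.29 rad s⁻¹.
∠G(j1.29) = −90° − arctan(1.29/2.8) ≈ -114.66°
PM = 180° + (-114.66°) = 65.34°

65 deg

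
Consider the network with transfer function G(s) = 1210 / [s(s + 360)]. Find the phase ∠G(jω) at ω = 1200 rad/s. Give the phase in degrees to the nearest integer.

∠(j1200 + 360) = arctan(1200/360) = 73.30°
∠(j1200) = 90.00°
∠G(j1200) = − (73.30° + 90.00°) = -163.30°

-163°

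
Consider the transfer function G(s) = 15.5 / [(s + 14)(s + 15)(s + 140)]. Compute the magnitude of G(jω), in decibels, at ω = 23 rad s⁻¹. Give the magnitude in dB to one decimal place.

|j23 + 14| = √(23² + 14²) = 26.93
|j23 + 15| = √(23² + 15²) = 27.46
|j23 + 140| = √(23² + 140²) = 141.9
|G(j23)| = 15.5 / (26.93 × 27.46 × 141.9) = 0.00014776
20 log₁₀(0.00014776) = -76.61 dB

-76.6 dB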